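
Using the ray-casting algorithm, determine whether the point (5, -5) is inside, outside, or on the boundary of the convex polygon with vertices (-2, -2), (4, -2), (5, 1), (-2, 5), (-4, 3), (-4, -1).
The point (5, -5) lies strictly outside the polygon

Cast a horizontal ray to the right from the query point and count how many polygon edges it crosses (each edge strictly once or zero times, handled with the usual half-open convention). 
Parity of crossings → even ⇒ outside.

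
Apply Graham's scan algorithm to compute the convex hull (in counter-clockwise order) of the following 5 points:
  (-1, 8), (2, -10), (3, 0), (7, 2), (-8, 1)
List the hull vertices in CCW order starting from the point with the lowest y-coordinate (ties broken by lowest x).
Hull (CCW) = [(2, -10), (7, 2), (-1, 8), (-8, 1)]

Graham scan procedure:
  1. Find the pivot p₀ = point with lowest y (tie → lowest x): (2, -10).
  2. Sort the remaining points by polar angle around p₀.
  3. Walk through sorted points, maintaining a stack; pop the top while the last three entries make a non-left turn (cross product ≤ 0).
  4. Final stack is the convex hull in CCW order: (2, -10), (7, 2), (-1, 8), (-8, 1).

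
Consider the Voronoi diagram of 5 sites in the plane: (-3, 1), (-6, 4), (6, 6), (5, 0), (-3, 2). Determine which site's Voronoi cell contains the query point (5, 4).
Nearest site = (6, 6)

The Voronoi cell of site s contains exactly those query points closer to s than to any other site. Compute squared distances from q = (5, 4) to each site:
  (6 − 5)² + (6 − 4)² = 5
  (5 − 5)² + (0 − 4)² = 16
  (-3 − 5)² + (2 − 4)² = 68
  (-3 − 5)² + (1 − 4)² = 73
  (-6 − 5)² + (4 − 4)² = 121
Minimum is attained by (6, 6), so q lies in its Voronoi cell.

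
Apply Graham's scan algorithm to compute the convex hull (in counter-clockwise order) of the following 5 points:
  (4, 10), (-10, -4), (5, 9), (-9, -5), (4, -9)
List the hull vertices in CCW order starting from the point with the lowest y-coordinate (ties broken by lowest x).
Hull (CCW) = [(4, -9), (5, 9), (4, 10), (-10, -4), (-9, -5)]

Graham scan procedure:
  1. Find the pivot p₀ = point with lowest y (tie → lowest x): (4, -9).
  2. Sort the remaining points by polar angle around p₀.
  3. Walk through sorted points, maintaining a stack; pop the top while the last three entries make a non-left turn (cross product ≤ 0).
  4. Final stack is the convex hull in CCW order: (4, -9), (5, 9), (4, 10), (-10, -4), (-9, -5).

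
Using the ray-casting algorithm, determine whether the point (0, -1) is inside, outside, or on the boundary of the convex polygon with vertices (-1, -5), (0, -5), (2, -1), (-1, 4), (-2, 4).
The point (0, -1) lies strictly inside the polygon

Cast a horizontal ray to the right from the query point and count how many polygon edges it crosses (each edge strictly once or zero times, handled with the usual half-open convention). 
Parity of crossings → odd ⇒ inside.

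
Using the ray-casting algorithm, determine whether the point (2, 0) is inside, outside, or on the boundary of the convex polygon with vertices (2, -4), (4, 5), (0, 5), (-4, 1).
The point (2, 0) lies strictly inside the polygon

Cast a horizontal ray to the right from the query point and count how many polygon edges it crosses (each edge strictly once or zero times, handled with the usual half-open convention). 
Parity of crossings → odd ⇒ inside.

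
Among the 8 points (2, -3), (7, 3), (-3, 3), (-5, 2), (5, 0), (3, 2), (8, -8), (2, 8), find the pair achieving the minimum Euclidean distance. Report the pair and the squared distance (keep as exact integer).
Pair = ((-3, 3), (-5, 2)); squared distance = 5

Compute all C(8, 2) = 28 pairwise squared distances (x_i − x_j)² + (y_i − y_j)². The minimum is 5, attained by the pair ((-3, 3), (-5, 2)).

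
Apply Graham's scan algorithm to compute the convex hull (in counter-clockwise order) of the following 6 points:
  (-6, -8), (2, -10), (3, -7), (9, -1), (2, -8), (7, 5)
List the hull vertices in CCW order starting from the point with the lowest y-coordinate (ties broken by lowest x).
Hull (CCW) = [(2, -10), (9, -1), (7, 5), (-6, -8)]

Graham scan procedure:
  1. Find the pivot p₀ = point with lowest y (tie → lowest x): (2, -10).
  2. Sort the remaining points by polar angle around p₀.
  3. Walk through sorted points, maintaining a stack; pop the top while the last three entries make a non-left turn (cross product ≤ 0).
  4. Final stack is the convex hull in CCW order: (2, -10), (9, -1), (7, 5), (-6, -8).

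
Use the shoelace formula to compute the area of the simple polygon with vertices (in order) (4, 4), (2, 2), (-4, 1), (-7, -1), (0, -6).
Area = 87/2

Shoelace formula: Area = (1/2) |Σ_i (x_i · y_{i+1} − x_{i+1} · y_i)| (indices mod n). Compute each cross term:
  (4)(2) − (2)(4) = 0
  (2)(1) − (-4)(2) = 10
  (-4)(-1) − (-7)(1) = 11
  (-7)(-6) − (0)(-1) = 42
  (0)(4) − (4)(-6) = 24
Sum = 87, so (signed) Area = 87/2 = 87/2, |Area| = 87/2.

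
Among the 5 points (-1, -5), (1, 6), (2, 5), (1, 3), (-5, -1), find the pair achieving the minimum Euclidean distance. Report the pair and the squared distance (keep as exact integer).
Pair = ((1, 6), (2, 5)); squared distance = 2

Compute all C(5, 2) = 10 pairwise squared distances (x_i − x_j)² + (y_i − y_j)². The minimum is 2, attained by the pair ((1, 6), (2, 5)).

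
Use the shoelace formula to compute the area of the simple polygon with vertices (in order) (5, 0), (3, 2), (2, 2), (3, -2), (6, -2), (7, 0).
Area = 11

Shoelace formula: Area = (1/2) |Σ_i (x_i · y_{i+1} − x_{i+1} · y_i)| (indices mod n). Compute each cross term:
  (5)(2) − (3)(0) = 10
  (3)(2) − (2)(2) = 2
  (2)(-2) − (3)(2) = -10
  (3)(-2) − (6)(-2) = 6
  (6)(0) − (7)(-2) = 14
  (7)(0) − (5)(0) = 0
Sum = 22, so (signed) Area = 22/2 = 11, |Area| = 11.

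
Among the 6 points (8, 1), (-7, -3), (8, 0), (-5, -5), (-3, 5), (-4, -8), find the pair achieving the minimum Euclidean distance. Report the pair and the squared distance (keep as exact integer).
Pair = ((8, 1), (8, 0)); squared distance = 1

Compute all C(6, 2) = 15 pairwise squared distances (x_i − x_j)² + (y_i − y_j)². The minimum is 1, attained by the pair ((8, 1), (8, 0)).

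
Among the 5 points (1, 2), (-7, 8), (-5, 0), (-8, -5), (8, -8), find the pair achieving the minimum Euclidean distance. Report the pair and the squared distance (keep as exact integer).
Pair = ((-5, 0), (-8, -5)); squared distance = 34

Compute all C(5, 2) = 10 pairwise squared distances (x_i − x_j)² + (y_i − y_j)². The minimum is 34, attained by the pair ((-5, 0), (-8, -5)).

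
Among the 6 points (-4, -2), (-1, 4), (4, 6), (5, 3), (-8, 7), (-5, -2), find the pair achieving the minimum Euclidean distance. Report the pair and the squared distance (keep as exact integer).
Pair = ((-4, -2), (-5, -2)); squared distance = 1

Compute all C(6, 2) = 15 pairwise squared distances (x_i − x_j)² + (y_i − y_j)². The minimum is 1, attained by the pair ((-4, -2), (-5, -2)).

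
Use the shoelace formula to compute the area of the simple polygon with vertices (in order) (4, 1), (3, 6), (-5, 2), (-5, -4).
Area = 49

Shoelace formula: Area = (1/2) |Σ_i (x_i · y_{i+1} − x_{i+1} · y_i)| (indices mod n). Compute each cross term:
  (4)(6) − (3)(1) = 21
  (3)(2) − (-5)(6) = 36
  (-5)(-4) − (-5)(2) = 30
  (-5)(1) − (4)(-4) = 11
Sum = 98, so (signed) Area = 98/2 = 49, |Area| = 49.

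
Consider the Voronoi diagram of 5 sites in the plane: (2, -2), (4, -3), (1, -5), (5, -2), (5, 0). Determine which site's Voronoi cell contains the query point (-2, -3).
Nearest site = (1, -5)

The Voronoi cell of site s contains exactly those query points closer to s than to any other site. Compute squared distances from q = (-2, -3) to each site:
  (1 − -2)² + (-5 − -3)² = 13
  (2 − -2)² + (-2 − -3)² = 17
  (4 − -2)² + (-3 − -3)² = 36
  (5 − -2)² + (-2 − -3)² = 50
  (5 − -2)² + (0 − -3)² = 58
Minimum is attained by (1, -5), so q lies in its Voronoi cell.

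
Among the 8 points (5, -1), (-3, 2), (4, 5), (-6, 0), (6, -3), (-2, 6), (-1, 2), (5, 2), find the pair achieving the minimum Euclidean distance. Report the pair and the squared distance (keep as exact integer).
Pair = ((-3, 2), (-1, 2)); squared distance = 4

Compute all C(8, 2) = 28 pairwise squared distances (x_i − x_j)² + (y_i − y_j)². The minimum is 4, attained by the pair ((-3, 2), (-1, 2)).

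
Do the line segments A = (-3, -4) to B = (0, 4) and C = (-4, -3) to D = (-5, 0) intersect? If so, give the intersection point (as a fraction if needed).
No (intersection of containing lines falls outside at least one segment)

Parametrize and solve: t = -2/17, s = -11/17. At least one of these is outside [0, 1], so the segments do not intersect.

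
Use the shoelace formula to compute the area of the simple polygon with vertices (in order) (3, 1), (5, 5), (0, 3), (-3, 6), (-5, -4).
Area = 83/2

Shoelace formula: Area = (1/2) |Σ_i (x_i · y_{i+1} − x_{i+1} · y_i)| (indices mod n). Compute each cross term:
  (3)(5) − (5)(1) = 10
  (5)(3) − (0)(5) = 15
  (0)(6) − (-3)(3) = 9
  (-3)(-4) − (-5)(6) = 42
  (-5)(1) − (3)(-4) = 7
Sum = 83, so (signed) Area = 83/2 = 83/2, |Area| = 83/2.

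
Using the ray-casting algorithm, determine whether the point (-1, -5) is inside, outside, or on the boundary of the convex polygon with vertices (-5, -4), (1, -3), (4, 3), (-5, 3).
The point (-1, -5) lies strictly outside the polygon

Cast a horizontal ray to the right from the query point and count how many polygon edges it crosses (each edge strictly once or zero times, handled with the usual half-open convention). 
Parity of crossings → even ⇒ outside.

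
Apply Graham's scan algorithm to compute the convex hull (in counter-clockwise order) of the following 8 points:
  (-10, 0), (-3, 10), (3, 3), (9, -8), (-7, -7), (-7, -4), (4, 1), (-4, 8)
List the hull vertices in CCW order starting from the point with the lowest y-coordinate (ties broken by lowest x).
Hull (CCW) = [(9, -8), (3, 3), (-3, 10), (-10, 0), (-7, -7)]

Graham scan procedure:
  1. Find the pivot p₀ = point with lowest y (tie → lowest x): (9, -8).
  2. Sort the remaining points by polar angle around p₀.
  3. Walk through sorted points, maintaining a stack; pop the top while the last three entries make a non-left turn (cross product ≤ 0).
  4. Final stack is the convex hull in CCW order: (9, -8), (3, 3), (-3, 10), (-10, 0), (-7, -7).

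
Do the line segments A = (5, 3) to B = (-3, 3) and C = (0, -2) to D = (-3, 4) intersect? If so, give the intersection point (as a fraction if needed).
Yes; intersection at (-5/2, 3) (t = 15/16 on AB, s = 5/6 on CD)

Parametrize AB as A + t(B − A) = (5 + -8 t, 3 + 0 t) and CD as C + s(D − C) = (0 + -3 s, -2 + 6 s). Solve the linear system for (t, s). Determinant = 48 ≠ 0, so a unique intersection of the containing lines exists. Solution: t = 15/16, s = 5/6 — both in [0, 1], so the segments cross. Intersection point: (-5/2, 3).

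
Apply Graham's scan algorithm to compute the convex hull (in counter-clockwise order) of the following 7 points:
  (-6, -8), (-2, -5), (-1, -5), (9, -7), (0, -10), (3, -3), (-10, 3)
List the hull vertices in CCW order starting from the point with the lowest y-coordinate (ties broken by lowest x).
Hull (CCW) = [(0, -10), (9, -7), (3, -3), (-10, 3), (-6, -8)]

Graham scan procedure:
  1. Find the pivot p₀ = point with lowest y (tie → lowest x): (0, -10).
  2. Sort the remaining points by polar angle around p₀.
  3. Walk through sorted points, maintaining a stack; pop the top while the last three entries make a non-left turn (cross product ≤ 0).
  4. Final stack is the convex hull in CCW order: (0, -10), (9, -7), (3, -3), (-10, 3), (-6, -8).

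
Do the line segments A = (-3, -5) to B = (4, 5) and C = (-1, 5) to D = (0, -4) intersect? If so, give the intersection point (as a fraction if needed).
Yes; intersection at (-23/73, -85/73) (t = 28/73 on AB, s = 50/73 on CD)

Parametrize AB as A + t(B − A) = (-3 + 7 t, -5 + 10 t) and CD as C + s(D − C) = (-1 + 1 s, 5 + -9 s). Solve the linear system for (t, s). Determinant = 73 ≠ 0, so a unique intersection of the containing lines exists. Solution: t = 28/73, s = 50/73 — both in [0, 1], so the segments cross. Intersection point: (-23/73, -85/73).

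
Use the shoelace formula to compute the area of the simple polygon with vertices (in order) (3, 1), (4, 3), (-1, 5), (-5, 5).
Area = 14

Shoelace formula: Area = (1/2) |Σ_i (x_i · y_{i+1} − x_{i+1} · y_i)| (indices mod n). Compute each cross term:
  (3)(3) − (4)(1) = 5
  (4)(5) − (-1)(3) = 23
  (-1)(5) − (-5)(5) = 20
  (-5)(1) − (3)(5) = -20
Sum = 28, so (signed) Area = 28/2 = 14, |Area| = 14.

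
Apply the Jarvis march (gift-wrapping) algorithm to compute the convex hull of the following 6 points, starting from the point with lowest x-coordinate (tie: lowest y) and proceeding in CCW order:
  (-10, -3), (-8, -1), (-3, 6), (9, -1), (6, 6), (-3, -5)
Hull (CCW) = [(-10, -3), (-3, -5), (9, -1), (6, 6), (-3, 6)]

Jarvis march: at each step, from the current hull vertex p, select the next vertex q as the point such that every other point lies strictly to the left of (or on) the directed line p → q. (Equivalently: for every other point r, the cross product (q − p) × (r − p) ≥ 0.)
Starting point (lowest x, tie lowest y): (-10, -3). Wrap until returning to start. Resulting hull: (-10, -3), (-3, -5), (9, -1), (6, 6), (-3, 6).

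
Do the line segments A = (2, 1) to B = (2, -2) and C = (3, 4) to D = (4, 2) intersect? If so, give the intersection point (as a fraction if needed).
No (intersection of containing lines falls outside at least one segment)

Parametrize and solve: t = -5/3, s = -1. At least one of these is outside [0, 1], so the segments do not intersect.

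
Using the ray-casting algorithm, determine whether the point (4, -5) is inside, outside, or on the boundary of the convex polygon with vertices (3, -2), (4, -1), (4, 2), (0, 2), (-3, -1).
The point (4, -5) lies strictly outside the polygon

Cast a horizontal ray to the right from the query point and count how many polygon edges it crosses (each edge strictly once or zero times, handled with the usual half-open convention). 
Parity of crossings → even ⇒ outside.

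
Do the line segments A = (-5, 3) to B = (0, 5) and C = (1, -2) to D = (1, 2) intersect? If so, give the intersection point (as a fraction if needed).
No (intersection of containing lines falls outside at least one segment)

Parametrize and solve: t = 6/5, s = 37/20. At least one of these is outside [0, 1], so the segments do not intersect.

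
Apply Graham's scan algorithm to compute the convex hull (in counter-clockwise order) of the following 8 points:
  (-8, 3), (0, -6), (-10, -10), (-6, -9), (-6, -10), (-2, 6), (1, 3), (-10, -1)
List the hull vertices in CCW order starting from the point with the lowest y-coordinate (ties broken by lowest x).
Hull (CCW) = [(-10, -10), (-6, -10), (0, -6), (1, 3), (-2, 6), (-8, 3), (-10, -1)]

Graham scan procedure:
  1. Find the pivot p₀ = point with lowest y (tie → lowest x): (-10, -10).
  2. Sort the remaining points by polar angle around p₀.
  3. Walk through sorted points, maintaining a stack; pop the top while the last three entries make a non-left turn (cross product ≤ 0).
  4. Final stack is the convex hull in CCW order: (-10, -10), (-6, -10), (0, -6), (1, 3), (-2, 6), (-8, 3), (-10, -1).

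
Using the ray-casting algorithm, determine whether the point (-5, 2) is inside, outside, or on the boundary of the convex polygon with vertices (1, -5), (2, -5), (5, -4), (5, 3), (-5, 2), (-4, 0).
The point (-5, 2) lies on the polygon boundary

Boundary check: the query satisfies the collinearity and bounding-box conditions for some polygon edge, so it lies exactly on the boundary.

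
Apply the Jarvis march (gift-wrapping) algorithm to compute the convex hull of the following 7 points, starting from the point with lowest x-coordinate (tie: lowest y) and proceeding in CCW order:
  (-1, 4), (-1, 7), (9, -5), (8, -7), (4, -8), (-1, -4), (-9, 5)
Hull (CCW) = [(-9, 5), (-1, -4), (4, -8), (8, -7), (9, -5), (-1, 7)]

Jarvis march: at each step, from the current hull vertex p, select the next vertex q as the point such that every other point lies strictly to the left of (or on) the directed line p → q. (Equivalently: for every other point r, the cross product (q − p) × (r − p) ≥ 0.)
Starting point (lowest x, tie lowest y): (-9, 5). Wrap until returning to start. Resulting hull: (-9, 5), (-1, -4), (4, -8), (8, -7), (9, -5), (-1, 7).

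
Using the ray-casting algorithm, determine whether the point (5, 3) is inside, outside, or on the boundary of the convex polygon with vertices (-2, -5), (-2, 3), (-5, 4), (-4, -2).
The point (5, 3) lies strictly outside the polygon

Cast a horizontal ray to the right from the query point and count how many polygon edges it crosses (each edge strictly once or zero times, handled with the usual half-open convention). 
Parity of crossings → even ⇒ outside.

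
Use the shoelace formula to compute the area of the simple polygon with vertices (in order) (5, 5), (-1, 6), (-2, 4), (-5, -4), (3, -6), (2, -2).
Area = 139/2

Shoelace formula: Area = (1/2) |Σ_i (x_i · y_{i+1} − x_{i+1} · y_i)| (indices mod n). Compute each cross term:
  (5)(6) − (-1)(5) = 35
  (-1)(4) − (-2)(6) = 8
  (-2)(-4) − (-5)(4) = 28
  (-5)(-6) − (3)(-4) = 42
  (3)(-2) − (2)(-6) = 6
  (2)(5) − (5)(-2) = 20
Sum = 139, so (signed) Area = 139/2 = 139/2, |Area| = 139/2.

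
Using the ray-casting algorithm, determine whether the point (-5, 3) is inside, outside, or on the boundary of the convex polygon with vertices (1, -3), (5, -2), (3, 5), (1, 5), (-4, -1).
The point (-5, 3) lies strictly outside the polygon

Cast a horizontal ray to the right from the query point and count how many polygon edges it crosses (each edge strictly once or zero times, handled with the usual half-open convention). 
Parity of crossings → even ⇒ outside.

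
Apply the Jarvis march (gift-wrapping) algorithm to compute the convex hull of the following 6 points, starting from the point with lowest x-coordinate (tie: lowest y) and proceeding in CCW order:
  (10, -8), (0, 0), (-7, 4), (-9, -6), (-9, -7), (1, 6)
Hull (CCW) = [(-9, -7), (10, -8), (1, 6), (-7, 4), (-9, -6)]

Jarvis march: at each step, from the current hull vertex p, select the next vertex q as the point such that every other point lies strictly to the left of (or on) the directed line p → q. (Equivalently: for every other point r, the cross product (q − p) × (r − p) ≥ 0.)
Starting point (lowest x, tie lowest y): (-9, -7). Wrap until returning to start. Resulting hull: (-9, -7), (10, -8), (1, 6), (-7, 4), (-9, -6).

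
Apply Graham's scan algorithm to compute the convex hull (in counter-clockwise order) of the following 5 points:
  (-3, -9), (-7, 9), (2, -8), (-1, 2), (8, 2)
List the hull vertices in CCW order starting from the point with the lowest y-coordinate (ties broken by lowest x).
Hull (CCW) = [(-3, -9), (2, -8), (8, 2), (-7, 9)]

Graham scan procedure:
  1. Find the pivot p₀ = point with lowest y (tie → lowest x): (-3, -9).
  2. Sort the remaining points by polar angle around p₀.
  3. Walk through sorted points, maintaining a stack; pop the top while the last three entries make a non-left turn (cross product ≤ 0).
  4. Final stack is the convex hull in CCW order: (-3, -9), (2, -8), (8, 2), (-7, 9).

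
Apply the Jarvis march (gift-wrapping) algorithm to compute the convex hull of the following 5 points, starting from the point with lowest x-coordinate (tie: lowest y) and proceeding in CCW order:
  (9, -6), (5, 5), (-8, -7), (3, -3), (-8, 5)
Hull (CCW) = [(-8, -7), (9, -6), (5, 5), (-8, 5)]

Jarvis march: at each step, from the current hull vertex p, select the next vertex q as the point such that every other point lies strictly to the left of (or on) the directed line p → q. (Equivalently: for every other point r, the cross product (q − p) × (r − p) ≥ 0.)
Starting point (lowest x, tie lowest y): (-8, -7). Wrap until returning to start. Resulting hull: (-8, -7), (9, -6), (5, 5), (-8, 5).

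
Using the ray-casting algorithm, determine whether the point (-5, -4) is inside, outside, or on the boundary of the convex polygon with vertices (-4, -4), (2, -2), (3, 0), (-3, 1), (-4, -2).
The point (-5, -4) lies strictly outside the polygon

Cast a horizontal ray to the right from the query point and count how many polygon edges it crosses (each edge strictly once or zero times, handled with the usual half-open convention). 
Parity of crossings → even ⇒ outside.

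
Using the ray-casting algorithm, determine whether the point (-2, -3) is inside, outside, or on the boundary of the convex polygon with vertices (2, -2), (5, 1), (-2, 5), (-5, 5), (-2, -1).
The point (-2, -3) lies strictly outside the polygon

Cast a horizontal ray to the right from the query point and count how many polygon edges it crosses (each edge strictly once or zero times, handled with the usual half-open convention). 
Parity of crossings → even ⇒ outside.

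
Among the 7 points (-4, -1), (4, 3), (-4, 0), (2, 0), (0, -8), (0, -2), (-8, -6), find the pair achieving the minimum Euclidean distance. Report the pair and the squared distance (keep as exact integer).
Pair = ((-4, -1), (-4, 0)); squared distance = 1

Compute all C(7, 2) = 21 pairwise squared distances (x_i − x_j)² + (y_i − y_j)². The minimum is 1, attained by the pair ((-4, -1), (-4, 0)).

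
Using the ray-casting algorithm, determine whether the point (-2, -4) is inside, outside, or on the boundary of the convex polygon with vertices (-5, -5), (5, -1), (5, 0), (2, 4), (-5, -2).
The point (-2, -4) lies strictly outside the polygon

Cast a horizontal ray to the right from the query point and count how many polygon edges it crosses (each edge strictly once or zero times, handled with the usual half-open convention). 
Parity of crossings → even ⇒ outside.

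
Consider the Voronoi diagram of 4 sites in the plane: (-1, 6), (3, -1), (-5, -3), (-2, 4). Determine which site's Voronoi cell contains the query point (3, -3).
Nearest site = (3, -1)

The Voronoi cell of site s contains exactly those query points closer to s than to any other site. Compute squared distances from q = (3, -3) to each site:
  (3 − 3)² + (-1 − -3)² = 4
  (-5 − 3)² + (-3 − -3)² = 64
  (-2 − 3)² + (4 − -3)² = 74
  (-1 − 3)² + (6 − -3)² = 97
Minimum is attained by (3, -1), so q lies in its Voronoi cell.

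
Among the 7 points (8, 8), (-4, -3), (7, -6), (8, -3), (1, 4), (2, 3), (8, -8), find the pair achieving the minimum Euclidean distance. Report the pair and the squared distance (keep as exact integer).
Pair = ((1, 4), (2, 3)); squared distance = 2

Compute all C(7, 2) = 21 pairwise squared distances (x_i − x_j)² + (y_i − y_j)². The minimum is 2, attained by the pair ((1, 4), (2, 3)).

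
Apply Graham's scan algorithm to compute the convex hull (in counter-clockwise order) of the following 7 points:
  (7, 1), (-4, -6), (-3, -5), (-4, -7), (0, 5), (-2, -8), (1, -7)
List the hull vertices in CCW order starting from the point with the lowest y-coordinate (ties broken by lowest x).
Hull (CCW) = [(-2, -8), (1, -7), (7, 1), (0, 5), (-4, -6), (-4, -7)]

Graham scan procedure:
  1. Find the pivot p₀ = point with lowest y (tie → lowest x): (-2, -8).
  2. Sort the remaining points by polar angle around p₀.
  3. Walk through sorted points, maintaining a stack; pop the top while the last three entries make a non-left turn (cross product ≤ 0).
  4. Final stack is the convex hull in CCW order: (-2, -8), (1, -7), (7, 1), (0, 5), (-4, -6), (-4, -7).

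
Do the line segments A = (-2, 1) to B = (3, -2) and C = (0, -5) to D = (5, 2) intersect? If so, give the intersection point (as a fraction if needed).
Yes; intersection at (12/5, -41/25) (t = 22/25 on AB, s = 12/25 on CD)

Parametrize AB as A + t(B − A) = (-2 + 5 t, 1 + -3 t) and CD as C + s(D − C) = (0 + 5 s, -5 + 7 s). Solve the linear system for (t, s). Determinant = -50 ≠ 0, so a unique intersection of the containing lines exists. Solution: t = 22/25, s = 12/25 — both in [0, 1], so the segments cross. Intersection point: (12/5, -41/25).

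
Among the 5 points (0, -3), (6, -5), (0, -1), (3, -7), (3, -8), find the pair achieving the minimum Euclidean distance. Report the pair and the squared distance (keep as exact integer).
Pair = ((3, -7), (3, -8)); squared distance = 1

Compute all C(5, 2) = 10 pairwise squared distances (x_i − x_j)² + (y_i − y_j)². The minimum is 1, attained by the pair ((3, -7), (3, -8)).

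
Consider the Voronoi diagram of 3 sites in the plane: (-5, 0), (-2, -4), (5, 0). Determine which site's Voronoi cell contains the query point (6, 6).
Nearest site = (5, 0)

The Voronoi cell of site s contains exactly those query points closer to s than to any other site. Compute squared distances from q = (6, 6) to each site:
  (5 − 6)² + (0 − 6)² = 37
  (-5 − 6)² + (0 − 6)² = 157
  (-2 − 6)² + (-4 − 6)² = 164
Minimum is attained by (5, 0), so q lies in its Voronoi cell.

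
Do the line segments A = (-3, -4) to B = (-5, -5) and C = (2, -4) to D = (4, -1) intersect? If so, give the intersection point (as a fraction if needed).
No (intersection of containing lines falls outside at least one segment)

Parametrize and solve: t = -15/4, s = 5/4. At least one of these is outside [0, 1], so the segments do not intersect.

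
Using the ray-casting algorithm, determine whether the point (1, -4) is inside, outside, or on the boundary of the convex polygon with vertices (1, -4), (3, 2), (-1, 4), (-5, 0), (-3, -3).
The point (1, -4) lies on the polygon boundary

Boundary check: the query satisfies the collinearity and bounding-box conditions for some polygon edge, so it lies exactly on the boundary.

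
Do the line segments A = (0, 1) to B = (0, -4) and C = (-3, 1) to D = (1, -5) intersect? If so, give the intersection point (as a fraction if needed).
Yes; intersection at (0, -7/2) (t = 9/10 on AB, s = 3/4 on CD)

Parametrize AB as A + t(B − A) = (0 + 0 t, 1 + -5 t) and CD as C + s(D − C) = (-3 + 4 s, 1 + -6 s). Solve the linear system for (t, s). Determinant = -20 ≠ 0, so a unique intersection of the containing lines exists. Solution: t = 9/10, s = 3/4 — both in [0, 1], so the segments cross. Intersection point: (0, -7/2).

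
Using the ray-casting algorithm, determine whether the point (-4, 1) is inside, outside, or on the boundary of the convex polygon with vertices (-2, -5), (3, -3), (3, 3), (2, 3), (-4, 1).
The point (-4, 1) lies on the polygon boundary

Boundary check: the query satisfies the collinearity and bounding-box conditions for some polygon edge, so it lies exactly on the boundary.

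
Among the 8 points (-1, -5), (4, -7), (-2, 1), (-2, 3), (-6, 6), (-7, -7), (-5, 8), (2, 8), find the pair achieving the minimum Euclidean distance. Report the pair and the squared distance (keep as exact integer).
Pair = ((-2, 1), (-2, 3)); squared distance = 4

Compute all C(8, 2) = 28 pairwise squared distances (x_i − x_j)² + (y_i − y_j)². The minimum is 4, attained by the pair ((-2, 1), (-2, 3)).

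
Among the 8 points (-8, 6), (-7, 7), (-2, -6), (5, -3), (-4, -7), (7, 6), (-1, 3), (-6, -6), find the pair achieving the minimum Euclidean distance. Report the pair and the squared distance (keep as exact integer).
Pair = ((-8, 6), (-7, 7)); squared distance = 2

Compute all C(8, 2) = 28 pairwise squared distances (x_i − x_j)² + (y_i − y_j)². The minimum is 2, attained by the pair ((-8, 6), (-7, 7)).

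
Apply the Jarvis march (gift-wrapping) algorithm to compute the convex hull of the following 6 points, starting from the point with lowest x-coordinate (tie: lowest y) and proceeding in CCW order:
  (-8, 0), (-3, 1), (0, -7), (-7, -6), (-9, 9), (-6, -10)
Hull (CCW) = [(-9, 9), (-8, 0), (-7, -6), (-6, -10), (0, -7), (-3, 1)]

Jarvis march: at each step, from the current hull vertex p, select the next vertex q as the point such that every other point lies strictly to the left of (or on) the directed line p → q. (Equivalently: for every other point r, the cross product (q − p) × (r − p) ≥ 0.)
Starting point (lowest x, tie lowest y): (-9, 9). Wrap until returning to start. Resulting hull: (-9, 9), (-8, 0), (-7, -6), (-6, -10), (0, -7), (-3, 1).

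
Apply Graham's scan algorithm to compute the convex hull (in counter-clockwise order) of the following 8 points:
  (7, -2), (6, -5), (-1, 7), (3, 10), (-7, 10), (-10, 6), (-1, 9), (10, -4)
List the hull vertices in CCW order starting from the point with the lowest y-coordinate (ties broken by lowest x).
Hull (CCW) = [(6, -5), (10, -4), (3, 10), (-7, 10), (-10, 6)]

Graham scan procedure:
  1. Find the pivot p₀ = point with lowest y (tie → lowest x): (6, -5).
  2. Sort the remaining points by polar angle around p₀.
  3. Walk through sorted points, maintaining a stack; pop the top while the last three entries make a non-left turn (cross product ≤ 0).
  4. Final stack is the convex hull in CCW order: (6, -5), (10, -4), (3, 10), (-7, 10), (-10, 6).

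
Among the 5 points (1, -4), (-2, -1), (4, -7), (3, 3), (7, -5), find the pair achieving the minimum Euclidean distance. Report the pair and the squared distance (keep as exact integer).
Pair = ((4, -7), (7, -5)); squared distance = 13

Compute all C(5, 2) = 10 pairwise squared distances (x_i − x_j)² + (y_i − y_j)². The minimum is 13, attained by the pair ((4, -7), (7, -5)).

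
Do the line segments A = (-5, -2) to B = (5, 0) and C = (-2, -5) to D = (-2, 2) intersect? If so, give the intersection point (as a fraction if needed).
Yes; intersection at (-2, -7/5) (t = 3/10 on AB, s = 18/35 on CD)

Parametrize AB as A + t(B − A) = (-5 + 10 t, -2 + 2 t) and CD as C + s(D − C) = (-2 + 0 s, -5 + 7 s). Solve the linear system for (t, s). Determinant = -70 ≠ 0, so a unique intersection of the containing lines exists. Solution: t = 3/10, s = 18/35 — both in [0, 1], so the segments cross. Intersection point: (-2, -7/5).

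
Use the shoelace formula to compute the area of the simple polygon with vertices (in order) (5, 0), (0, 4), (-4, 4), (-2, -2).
Area = 31

Shoelace formula: Area = (1/2) |Σ_i (x_i · y_{i+1} − x_{i+1} · y_i)| (indices mod n). Compute each cross term:
  (5)(4) − (0)(0) = 20
  (0)(4) − (-4)(4) = 16
  (-4)(-2) − (-2)(4) = 16
  (-2)(0) − (5)(-2) = 10
Sum = 62, so (signed) Area = 62/2 = 31, |Area| = 31.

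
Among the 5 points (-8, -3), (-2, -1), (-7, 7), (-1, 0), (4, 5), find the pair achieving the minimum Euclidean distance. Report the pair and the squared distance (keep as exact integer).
Pair = ((-2, -1), (-1, 0)); squared distance = 2

Compute all C(5, 2) = 10 pairwise squared distances (x_i − x_j)² + (y_i − y_j)². The minimum is 2, attained by the pair ((-2, -1), (-1, 0)).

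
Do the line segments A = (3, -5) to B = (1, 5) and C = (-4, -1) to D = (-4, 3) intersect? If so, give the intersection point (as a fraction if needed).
No (intersection of containing lines falls outside at least one segment)

Parametrize and solve: t = 7/2, s = 31/4. At least one of these is outside [0, 1], so the segments do not intersect.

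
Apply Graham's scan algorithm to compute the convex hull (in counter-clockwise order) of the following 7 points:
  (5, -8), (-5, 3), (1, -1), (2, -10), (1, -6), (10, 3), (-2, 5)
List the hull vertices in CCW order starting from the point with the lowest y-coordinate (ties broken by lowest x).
Hull (CCW) = [(2, -10), (5, -8), (10, 3), (-2, 5), (-5, 3)]

Graham scan procedure:
  1. Find the pivot p₀ = point with lowest y (tie → lowest x): (2, -10).
  2. Sort the remaining points by polar angle around p₀.
  3. Walk through sorted points, maintaining a stack; pop the top while the last three entries make a non-left turn (cross product ≤ 0).
  4. Final stack is the convex hull in CCW order: (2, -10), (5, -8), (10, 3), (-2, 5), (-5, 3).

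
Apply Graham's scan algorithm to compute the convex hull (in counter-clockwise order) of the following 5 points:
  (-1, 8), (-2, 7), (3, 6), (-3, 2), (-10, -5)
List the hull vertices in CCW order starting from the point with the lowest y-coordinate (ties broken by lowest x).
Hull (CCW) = [(-10, -5), (3, 6), (-1, 8), (-2, 7)]

Graham scan procedure:
  1. Find the pivot p₀ = point with lowest y (tie → lowest x): (-10, -5).
  2. Sort the remaining points by polar angle around p₀.
  3. Walk through sorted points, maintaining a stack; pop the top while the last three entries make a non-left turn (cross product ≤ 0).
  4. Final stack is the convex hull in CCW order: (-10, -5), (3, 6), (-1, 8), (-2, 7).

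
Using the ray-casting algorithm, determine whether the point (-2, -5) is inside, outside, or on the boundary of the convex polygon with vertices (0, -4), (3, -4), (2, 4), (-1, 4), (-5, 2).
The point (-2, -5) lies strictly outside the polygon

Cast a horizontal ray to the right from the query point and count how many polygon edges it crosses (each edge strictly once or zero times, handled with the usual half-open convention). 
Parity of crossings → even ⇒ outside.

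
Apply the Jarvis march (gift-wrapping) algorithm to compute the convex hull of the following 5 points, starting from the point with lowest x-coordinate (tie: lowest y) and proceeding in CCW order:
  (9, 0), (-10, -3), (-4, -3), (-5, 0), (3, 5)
Hull (CCW) = [(-10, -3), (-4, -3), (9, 0), (3, 5)]

Jarvis march: at each step, from the current hull vertex p, select the next vertex q as the point such that every other point lies strictly to the left of (or on) the directed line p → q. (Equivalently: for every other point r, the cross product (q − p) × (r − p) ≥ 0.)
Starting point (lowest x, tie lowest y): (-10, -3). Wrap until returning to start. Resulting hull: (-10, -3), (-4, -3), (9, 0), (3, 5).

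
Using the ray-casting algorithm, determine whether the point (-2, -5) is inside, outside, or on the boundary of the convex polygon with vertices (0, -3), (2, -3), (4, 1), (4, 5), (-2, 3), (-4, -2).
The point (-2, -5) lies strictly outside the polygon

Cast a horizontal ray to the right from the query point and count how many polygon edges it crosses (each edge strictly once or zero times, handled with the usual half-open convention). 
Parity of crossings → even ⇒ outside.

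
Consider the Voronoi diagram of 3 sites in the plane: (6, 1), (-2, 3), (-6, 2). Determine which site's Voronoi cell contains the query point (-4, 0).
Nearest site = (-6, 2)

The Voronoi cell of site s contains exactly those query points closer to s than to any other site. Compute squared distances from q = (-4, 0) to each site:
  (-6 − -4)² + (2 − 0)² = 8
  (-2 − -4)² + (3 − 0)² = 13
  (6 − -4)² + (1 − 0)² = 101
Minimum is attained by (-6, 2), so q lies in its Voronoi cell.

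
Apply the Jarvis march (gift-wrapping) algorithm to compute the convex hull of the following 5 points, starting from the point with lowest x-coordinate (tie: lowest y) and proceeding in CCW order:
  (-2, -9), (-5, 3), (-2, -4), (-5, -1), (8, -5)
Hull (CCW) = [(-5, -1), (-2, -9), (8, -5), (-5, 3)]

Jarvis march: at each step, from the current hull vertex p, select the next vertex q as the point such that every other point lies strictly to the left of (or on) the directed line p → q. (Equivalently: for every other point r, the cross product (q − p) × (r − p) ≥ 0.)
Starting point (lowest x, tie lowest y): (-5, -1). Wrap until returning to start. Resulting hull: (-5, -1), (-2, -9), (8, -5), (-5, 3).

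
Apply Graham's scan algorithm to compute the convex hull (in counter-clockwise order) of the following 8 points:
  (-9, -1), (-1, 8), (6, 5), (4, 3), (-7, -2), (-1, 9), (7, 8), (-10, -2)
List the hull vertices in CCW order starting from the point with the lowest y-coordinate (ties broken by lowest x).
Hull (CCW) = [(-10, -2), (-7, -2), (4, 3), (6, 5), (7, 8), (-1, 9)]

Graham scan procedure:
  1. Find the pivot p₀ = point with lowest y (tie → lowest x): (-10, -2).
  2. Sort the remaining points by polar angle around p₀.
  3. Walk through sorted points, maintaining a stack; pop the top while the last three entries make a non-left turn (cross product ≤ 0).
  4. Final stack is the convex hull in CCW order: (-10, -2), (-7, -2), (4, 3), (6, 5), (7, 8), (-1, 9).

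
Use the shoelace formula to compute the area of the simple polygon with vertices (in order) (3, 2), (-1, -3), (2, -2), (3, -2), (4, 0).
Area = 19/2

Shoelace formula: Area = (1/2) |Σ_i (x_i · y_{i+1} − x_{i+1} · y_i)| (indices mod n). Compute each cross term:
  (3)(-3) − (-1)(2) = -7
  (-1)(-2) − (2)(-3) = 8
  (2)(-2) − (3)(-2) = 2
  (3)(0) − (4)(-2) = 8
  (4)(2) − (3)(0) = 8
Sum = 19, so (signed) Area = 19/2 = 19/2, |Area| = 19/2.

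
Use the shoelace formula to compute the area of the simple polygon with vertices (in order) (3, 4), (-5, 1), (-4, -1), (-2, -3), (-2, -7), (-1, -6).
Area = 69/2

Shoelace formula: Area = (1/2) |Σ_i (x_i · y_{i+1} − x_{i+1} · y_i)| (indices mod n). Compute each cross term:
  (3)(1) − (-5)(4) = 23
  (-5)(-1) − (-4)(1) = 9
  (-4)(-3) − (-2)(-1) = 10
  (-2)(-7) − (-2)(-3) = 8
  (-2)(-6) − (-1)(-7) = 5
  (-1)(4) − (3)(-6) = 14
Sum = 69, so (signed) Area = 69/2 = 69/2, |Area| = 69/2.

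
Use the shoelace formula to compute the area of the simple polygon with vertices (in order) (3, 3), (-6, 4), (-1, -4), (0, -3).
Area = 35

Shoelace formula: Area = (1/2) |Σ_i (x_i · y_{i+1} − x_{i+1} · y_i)| (indices mod n). Compute each cross term:
  (3)(4) − (-6)(3) = 30
  (-6)(-4) − (-1)(4) = 28
  (-1)(-3) − (0)(-4) = 3
  (0)(3) − (3)(-3) = 9
Sum = 70, so (signed) Area = 70/2 = 35, |Area| = 35.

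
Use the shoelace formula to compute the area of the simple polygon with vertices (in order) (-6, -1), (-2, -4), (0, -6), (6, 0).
Area = 32

Shoelace formula: Area = (1/2) |Σ_i (x_i · y_{i+1} − x_{i+1} · y_i)| (indices mod n). Compute each cross term:
  (-6)(-4) − (-2)(-1) = 22
  (-2)(-6) − (0)(-4) = 12
  (0)(0) − (6)(-6) = 36
  (6)(-1) − (-6)(0) = -6
Sum = 64, so (signed) Area = 64/2 = 32, |Area| = 32.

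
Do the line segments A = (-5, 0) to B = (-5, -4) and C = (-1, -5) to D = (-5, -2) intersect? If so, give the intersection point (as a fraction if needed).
Yes; intersection at (-5, -2) (t = 1/2 on AB, s = 1 on CD)

Parametrize AB as A + t(B − A) = (-5 + 0 t, 0 + -4 t) and CD as C + s(D − C) = (-1 + -4 s, -5 + 3 s). Solve the linear system for (t, s). Determinant = 16 ≠ 0, so a unique intersection of the containing lines exists. Solution: t = 1/2, s = 1 — both in [0, 1], so the segments cross. Intersection point: (-5, -2).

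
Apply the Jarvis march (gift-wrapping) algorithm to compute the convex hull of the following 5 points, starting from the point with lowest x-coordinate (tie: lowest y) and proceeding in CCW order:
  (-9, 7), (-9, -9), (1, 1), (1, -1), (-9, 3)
Hull (CCW) = [(-9, -9), (1, -1), (1, 1), (-9, 7)]

Jarvis march: at each step, from the current hull vertex p, select the next vertex q as the point such that every other point lies strictly to the left of (or on) the directed line p → q. (Equivalently: for every other point r, the cross product (q − p) × (r − p) ≥ 0.)
Starting point (lowest x, tie lowest y): (-9, -9). Wrap until returning to start. Resulting hull: (-9, -9), (1, -1), (1, 1), (-9, 7).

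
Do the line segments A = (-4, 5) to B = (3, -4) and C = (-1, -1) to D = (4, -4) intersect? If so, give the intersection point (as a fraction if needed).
Yes; intersection at (17/8, -23/8) (t = 7/8 on AB, s = 5/8 on CD)

Parametrize AB as A + t(B − A) = (-4 + 7 t, 5 + -9 t) and CD as C + s(D − C) = (-1 + 5 s, -1 + -3 s). Solve the linear system for (t, s). Determinant = -24 ≠ 0, so a unique intersection of the containing lines exists. Solution: t = 7/8, s = 5/8 — both in [0, 1], so the segments cross. Intersection point: (17/8, -23/8).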